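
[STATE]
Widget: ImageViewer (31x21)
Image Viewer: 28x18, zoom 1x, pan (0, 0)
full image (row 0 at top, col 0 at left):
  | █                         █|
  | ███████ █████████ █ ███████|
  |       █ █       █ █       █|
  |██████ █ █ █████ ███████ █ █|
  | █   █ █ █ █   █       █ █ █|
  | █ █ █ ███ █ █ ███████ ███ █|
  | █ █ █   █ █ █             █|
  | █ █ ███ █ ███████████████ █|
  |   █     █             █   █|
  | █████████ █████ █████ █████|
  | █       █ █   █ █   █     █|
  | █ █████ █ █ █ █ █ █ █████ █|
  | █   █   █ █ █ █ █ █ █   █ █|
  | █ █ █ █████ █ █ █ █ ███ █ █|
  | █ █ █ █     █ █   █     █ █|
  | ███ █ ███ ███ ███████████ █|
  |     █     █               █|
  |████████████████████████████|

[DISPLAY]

 █                         █   
 ███████ █████████ █ ███████   
       █ █       █ █       █   
██████ █ █ █████ ███████ █ █   
 █   █ █ █ █   █       █ █ █   
 █ █ █ ███ █ █ ███████ ███ █   
 █ █ █   █ █ █             █   
 █ █ ███ █ ███████████████ █   
   █     █             █   █   
 █████████ █████ █████ █████   
 █       █ █   █ █   █     █   
 █ █████ █ █ █ █ █ █ █████ █   
 █   █   █ █ █ █ █ █ █   █ █   
 █ █ █ █████ █ █ █ █ ███ █ █   
 █ █ █ █     █ █   █     █ █   
 ███ █ ███ ███ ███████████ █   
     █     █               █   
████████████████████████████   
                               
                               
                               


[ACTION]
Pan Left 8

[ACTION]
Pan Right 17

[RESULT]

          █                    
█ █ ███████                    
█ █       █                    
███████ █ █                    
      █ █ █                    
█████ ███ █                    
          █                    
█████████ █                    
      █   █                    
█████ █████                    
█   █     █                    
█ █ █████ █                    
█ █ █   █ █                    
█ █ ███ █ █                    
  █     █ █                    
█████████ █                    
          █                    
███████████                    
                               
                               
                               


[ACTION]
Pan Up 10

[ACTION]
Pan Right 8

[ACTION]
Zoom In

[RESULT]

                             ██
                             ██
███████████  ██  ██████████████
███████████  ██  ██████████████
         ██  ██              ██
         ██  ██              ██
███████  ██████████████  ██  ██
███████  ██████████████  ██  ██
     ██              ██  ██  ██
     ██              ██  ██  ██
 ██  ██████████████  ██████  ██
 ██  ██████████████  ██████  ██
 ██                          ██
 ██                          ██
███████████████████████████  ██
███████████████████████████  ██
                     ██      ██
                     ██      ██
███████  ██████████  ██████████
███████  ██████████  ██████████
     ██  ██      ██          ██


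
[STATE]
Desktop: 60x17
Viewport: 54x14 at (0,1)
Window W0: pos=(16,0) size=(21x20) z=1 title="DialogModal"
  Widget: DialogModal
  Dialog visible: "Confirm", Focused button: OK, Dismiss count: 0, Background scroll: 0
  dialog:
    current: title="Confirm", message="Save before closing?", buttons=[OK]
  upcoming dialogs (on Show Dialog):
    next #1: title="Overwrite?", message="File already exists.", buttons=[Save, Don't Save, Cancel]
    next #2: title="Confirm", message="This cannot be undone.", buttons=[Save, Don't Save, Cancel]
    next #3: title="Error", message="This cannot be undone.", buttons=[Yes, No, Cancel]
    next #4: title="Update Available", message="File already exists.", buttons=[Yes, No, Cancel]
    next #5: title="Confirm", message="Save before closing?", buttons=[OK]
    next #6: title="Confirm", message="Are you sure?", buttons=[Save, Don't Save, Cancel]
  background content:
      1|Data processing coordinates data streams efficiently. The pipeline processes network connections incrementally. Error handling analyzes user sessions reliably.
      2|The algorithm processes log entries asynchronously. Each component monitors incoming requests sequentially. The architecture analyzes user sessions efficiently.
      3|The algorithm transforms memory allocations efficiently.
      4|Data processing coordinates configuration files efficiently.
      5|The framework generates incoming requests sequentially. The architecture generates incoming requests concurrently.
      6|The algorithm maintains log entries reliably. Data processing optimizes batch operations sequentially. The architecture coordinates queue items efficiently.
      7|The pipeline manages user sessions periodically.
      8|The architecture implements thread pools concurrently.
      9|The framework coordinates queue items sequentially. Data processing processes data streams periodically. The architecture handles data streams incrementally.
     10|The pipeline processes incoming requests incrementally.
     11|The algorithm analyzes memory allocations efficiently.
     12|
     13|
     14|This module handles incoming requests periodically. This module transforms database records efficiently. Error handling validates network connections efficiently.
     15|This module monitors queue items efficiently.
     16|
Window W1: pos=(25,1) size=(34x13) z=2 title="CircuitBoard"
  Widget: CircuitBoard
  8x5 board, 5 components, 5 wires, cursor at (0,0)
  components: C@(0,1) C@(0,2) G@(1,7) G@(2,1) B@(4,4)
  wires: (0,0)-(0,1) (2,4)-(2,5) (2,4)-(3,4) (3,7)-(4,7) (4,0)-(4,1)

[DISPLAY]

                ┃ DialogM┏━━━━━━━━━━━━━━━━━━━━━━━━━━━━
                ┠────────┃ CircuitBoard               
                ┃Data pro┠────────────────────────────
                ┃The algo┃   0 1 2 3 4 5 6 7          
                ┃The algo┃0  [.]─ C   C               
                ┃Data pro┃                            
                ┃The fram┃1                           
                ┃Th┌─────┃                            
                ┃Th│   Co┃2       G           · ─ ·   
                ┃Th│Save ┃                    │       
                ┃Th│     ┃3                   ·       
                ┃Th└─────┃                            
                ┃The algo┗━━━━━━━━━━━━━━━━━━━━━━━━━━━━
                ┃                   ┃                 


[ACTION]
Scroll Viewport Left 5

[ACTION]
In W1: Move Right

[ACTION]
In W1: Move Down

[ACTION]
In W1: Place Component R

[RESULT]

                ┃ DialogM┏━━━━━━━━━━━━━━━━━━━━━━━━━━━━
                ┠────────┃ CircuitBoard               
                ┃Data pro┠────────────────────────────
                ┃The algo┃   0 1 2 3 4 5 6 7          
                ┃The algo┃0   · ─ C   C               
                ┃Data pro┃                            
                ┃The fram┃1      [R]                  
                ┃Th┌─────┃                            
                ┃Th│   Co┃2       G           · ─ ·   
                ┃Th│Save ┃                    │       
                ┃Th│     ┃3                   ·       
                ┃Th└─────┃                            
                ┃The algo┗━━━━━━━━━━━━━━━━━━━━━━━━━━━━
                ┃                   ┃                 


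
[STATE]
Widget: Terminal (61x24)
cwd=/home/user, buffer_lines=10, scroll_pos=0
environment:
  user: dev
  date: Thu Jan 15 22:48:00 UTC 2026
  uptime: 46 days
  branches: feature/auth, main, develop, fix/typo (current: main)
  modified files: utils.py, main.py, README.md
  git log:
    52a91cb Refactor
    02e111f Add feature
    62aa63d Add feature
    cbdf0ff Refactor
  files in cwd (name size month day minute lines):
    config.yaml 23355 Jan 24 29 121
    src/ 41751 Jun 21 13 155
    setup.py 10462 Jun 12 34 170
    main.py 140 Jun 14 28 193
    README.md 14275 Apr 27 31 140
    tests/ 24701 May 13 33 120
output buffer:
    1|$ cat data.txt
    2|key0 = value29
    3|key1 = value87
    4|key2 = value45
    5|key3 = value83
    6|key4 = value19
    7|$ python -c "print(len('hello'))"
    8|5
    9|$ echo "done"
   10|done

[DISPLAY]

$ cat data.txt                                               
key0 = value29                                               
key1 = value87                                               
key2 = value45                                               
key3 = value83                                               
key4 = value19                                               
$ python -c "print(len('hello'))"                            
5                                                            
$ echo "done"                                                
done                                                         
$ █                                                          
                                                             
                                                             
                                                             
                                                             
                                                             
                                                             
                                                             
                                                             
                                                             
                                                             
                                                             
                                                             
                                                             


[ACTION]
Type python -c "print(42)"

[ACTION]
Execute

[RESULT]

$ cat data.txt                                               
key0 = value29                                               
key1 = value87                                               
key2 = value45                                               
key3 = value83                                               
key4 = value19                                               
$ python -c "print(len('hello'))"                            
5                                                            
$ echo "done"                                                
done                                                         
$ python -c "print(42)"                                      
42                                                           
$ █                                                          
                                                             
                                                             
                                                             
                                                             
                                                             
                                                             
                                                             
                                                             
                                                             
                                                             
                                                             


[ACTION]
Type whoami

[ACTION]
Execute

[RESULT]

$ cat data.txt                                               
key0 = value29                                               
key1 = value87                                               
key2 = value45                                               
key3 = value83                                               
key4 = value19                                               
$ python -c "print(len('hello'))"                            
5                                                            
$ echo "done"                                                
done                                                         
$ python -c "print(42)"                                      
42                                                           
$ whoami                                                     
dev                                                          
$ █                                                          
                                                             
                                                             
                                                             
                                                             
                                                             
                                                             
                                                             
                                                             
                                                             


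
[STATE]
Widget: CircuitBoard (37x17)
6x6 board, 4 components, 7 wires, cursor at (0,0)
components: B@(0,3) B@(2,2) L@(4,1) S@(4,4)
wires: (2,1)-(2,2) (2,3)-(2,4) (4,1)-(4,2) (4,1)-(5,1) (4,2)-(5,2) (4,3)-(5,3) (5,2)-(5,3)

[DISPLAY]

   0 1 2 3 4 5                       
0  [.]          B                    
                                     
1                                    
                                     
2       · ─ B   · ─ ·                
                                     
3                                    
                                     
4       L ─ ·   ·   S                
        │   │   │                    
5       ·   · ─ ·                    
Cursor: (0,0)                        
                                     
                                     
                                     
                                     


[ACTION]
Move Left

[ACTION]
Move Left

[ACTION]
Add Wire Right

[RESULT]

   0 1 2 3 4 5                       
0  [.]─ ·       B                    
                                     
1                                    
                                     
2       · ─ B   · ─ ·                
                                     
3                                    
                                     
4       L ─ ·   ·   S                
        │   │   │                    
5       ·   · ─ ·                    
Cursor: (0,0)                        
                                     
                                     
                                     
                                     


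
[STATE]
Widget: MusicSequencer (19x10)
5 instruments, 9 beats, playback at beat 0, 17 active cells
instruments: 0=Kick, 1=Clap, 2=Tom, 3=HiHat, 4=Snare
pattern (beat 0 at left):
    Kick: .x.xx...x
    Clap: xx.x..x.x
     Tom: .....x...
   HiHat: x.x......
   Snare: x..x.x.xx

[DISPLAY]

      ▼12345678    
  Kick·█·██···█    
  Clap██·█··█·█    
   Tom·····█···    
 HiHat█·█······    
 Snare█··█·█·██    
                   
                   
                   
                   


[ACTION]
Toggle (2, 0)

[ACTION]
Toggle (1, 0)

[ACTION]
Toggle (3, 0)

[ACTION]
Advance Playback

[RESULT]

      0▼2345678    
  Kick·█·██···█    
  Clap·█·█··█·█    
   Tom█····█···    
 HiHat··█······    
 Snare█··█·█·██    
                   
                   
                   
                   


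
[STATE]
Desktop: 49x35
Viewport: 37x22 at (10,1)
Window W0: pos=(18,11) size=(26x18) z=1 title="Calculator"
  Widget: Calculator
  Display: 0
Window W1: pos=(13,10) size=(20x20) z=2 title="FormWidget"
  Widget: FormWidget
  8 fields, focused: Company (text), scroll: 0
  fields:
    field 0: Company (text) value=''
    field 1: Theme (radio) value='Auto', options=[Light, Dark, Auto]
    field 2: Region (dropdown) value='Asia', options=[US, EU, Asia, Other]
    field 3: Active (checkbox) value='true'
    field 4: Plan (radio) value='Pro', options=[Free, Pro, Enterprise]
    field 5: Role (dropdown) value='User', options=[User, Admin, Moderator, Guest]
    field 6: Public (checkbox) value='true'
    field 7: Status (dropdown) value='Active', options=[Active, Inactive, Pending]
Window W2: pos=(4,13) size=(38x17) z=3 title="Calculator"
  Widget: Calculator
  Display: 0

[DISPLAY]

                                     
                                     
                                     
                                     
                                     
                                     
                                     
                                     
                                     
   ┏━━━━━━━━━━━━━━━━━━┓              
   ┃ FormWidget       ┃━━━━━━━━━━┓   
   ┠──────────────────┨          ┃   
━━━━━━━━━━━━━━━━━━━━━━━━━━━━━━━┓─┨   
ulator                         ┃0┃   
───────────────────────────────┨ ┃   
                              0┃ ┃   
───┬───┬───┐                   ┃ ┃   
 8 │ 9 │ ÷ │                   ┃ ┃   
───┼───┼───┤                   ┃ ┃   
 5 │ 6 │ × │                   ┃ ┃   
───┼───┼───┤                   ┃ ┃   
 2 │ 3 │ - │                   ┃ ┃   


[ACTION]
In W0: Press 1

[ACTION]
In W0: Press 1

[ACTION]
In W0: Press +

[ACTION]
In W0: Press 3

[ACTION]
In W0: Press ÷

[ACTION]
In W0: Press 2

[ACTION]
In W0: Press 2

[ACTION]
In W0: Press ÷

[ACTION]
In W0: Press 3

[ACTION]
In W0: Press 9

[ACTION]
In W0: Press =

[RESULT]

                                     
                                     
                                     
                                     
                                     
                                     
                                     
                                     
                                     
   ┏━━━━━━━━━━━━━━━━━━┓              
   ┃ FormWidget       ┃━━━━━━━━━━┓   
   ┠──────────────────┨          ┃   
━━━━━━━━━━━━━━━━━━━━━━━━━━━━━━━┓─┨   
ulator                         ┃2┃   
───────────────────────────────┨ ┃   
                              0┃ ┃   
───┬───┬───┐                   ┃ ┃   
 8 │ 9 │ ÷ │                   ┃ ┃   
───┼───┼───┤                   ┃ ┃   
 5 │ 6 │ × │                   ┃ ┃   
───┼───┼───┤                   ┃ ┃   
 2 │ 3 │ - │                   ┃ ┃   


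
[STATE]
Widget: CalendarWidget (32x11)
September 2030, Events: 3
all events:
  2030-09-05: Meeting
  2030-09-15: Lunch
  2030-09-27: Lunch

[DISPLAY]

         September 2030         
Mo Tu We Th Fr Sa Su            
                   1            
 2  3  4  5*  6  7  8           
 9 10 11 12 13 14 15*           
16 17 18 19 20 21 22            
23 24 25 26 27* 28 29           
30                              
                                
                                
                                


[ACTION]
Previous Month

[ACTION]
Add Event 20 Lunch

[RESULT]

          August 2030           
Mo Tu We Th Fr Sa Su            
          1  2  3  4            
 5  6  7  8  9 10 11            
12 13 14 15 16 17 18            
19 20* 21 22 23 24 25           
26 27 28 29 30 31               
                                
                                
                                
                                


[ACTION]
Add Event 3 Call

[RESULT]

          August 2030           
Mo Tu We Th Fr Sa Su            
          1  2  3*  4           
 5  6  7  8  9 10 11            
12 13 14 15 16 17 18            
19 20* 21 22 23 24 25           
26 27 28 29 30 31               
                                
                                
                                
                                


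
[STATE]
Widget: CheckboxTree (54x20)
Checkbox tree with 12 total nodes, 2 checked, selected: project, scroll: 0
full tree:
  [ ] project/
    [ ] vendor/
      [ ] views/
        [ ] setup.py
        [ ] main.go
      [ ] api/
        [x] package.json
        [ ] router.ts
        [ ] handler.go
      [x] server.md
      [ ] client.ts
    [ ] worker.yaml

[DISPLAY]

>[-] project/                                         
   [-] vendor/                                        
     [ ] views/                                       
       [ ] setup.py                                   
       [ ] main.go                                    
     [-] api/                                         
       [x] package.json                               
       [ ] router.ts                                  
       [ ] handler.go                                 
     [x] server.md                                    
     [ ] client.ts                                    
   [ ] worker.yaml                                    
                                                      
                                                      
                                                      
                                                      
                                                      
                                                      
                                                      
                                                      


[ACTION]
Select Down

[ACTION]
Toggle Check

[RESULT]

 [-] project/                                         
>  [x] vendor/                                        
     [x] views/                                       
       [x] setup.py                                   
       [x] main.go                                    
     [x] api/                                         
       [x] package.json                               
       [x] router.ts                                  
       [x] handler.go                                 
     [x] server.md                                    
     [x] client.ts                                    
   [ ] worker.yaml                                    
                                                      
                                                      
                                                      
                                                      
                                                      
                                                      
                                                      
                                                      


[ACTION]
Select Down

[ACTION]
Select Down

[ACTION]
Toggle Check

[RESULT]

 [-] project/                                         
   [-] vendor/                                        
     [-] views/                                       
>      [ ] setup.py                                   
       [x] main.go                                    
     [x] api/                                         
       [x] package.json                               
       [x] router.ts                                  
       [x] handler.go                                 
     [x] server.md                                    
     [x] client.ts                                    
   [ ] worker.yaml                                    
                                                      
                                                      
                                                      
                                                      
                                                      
                                                      
                                                      
                                                      


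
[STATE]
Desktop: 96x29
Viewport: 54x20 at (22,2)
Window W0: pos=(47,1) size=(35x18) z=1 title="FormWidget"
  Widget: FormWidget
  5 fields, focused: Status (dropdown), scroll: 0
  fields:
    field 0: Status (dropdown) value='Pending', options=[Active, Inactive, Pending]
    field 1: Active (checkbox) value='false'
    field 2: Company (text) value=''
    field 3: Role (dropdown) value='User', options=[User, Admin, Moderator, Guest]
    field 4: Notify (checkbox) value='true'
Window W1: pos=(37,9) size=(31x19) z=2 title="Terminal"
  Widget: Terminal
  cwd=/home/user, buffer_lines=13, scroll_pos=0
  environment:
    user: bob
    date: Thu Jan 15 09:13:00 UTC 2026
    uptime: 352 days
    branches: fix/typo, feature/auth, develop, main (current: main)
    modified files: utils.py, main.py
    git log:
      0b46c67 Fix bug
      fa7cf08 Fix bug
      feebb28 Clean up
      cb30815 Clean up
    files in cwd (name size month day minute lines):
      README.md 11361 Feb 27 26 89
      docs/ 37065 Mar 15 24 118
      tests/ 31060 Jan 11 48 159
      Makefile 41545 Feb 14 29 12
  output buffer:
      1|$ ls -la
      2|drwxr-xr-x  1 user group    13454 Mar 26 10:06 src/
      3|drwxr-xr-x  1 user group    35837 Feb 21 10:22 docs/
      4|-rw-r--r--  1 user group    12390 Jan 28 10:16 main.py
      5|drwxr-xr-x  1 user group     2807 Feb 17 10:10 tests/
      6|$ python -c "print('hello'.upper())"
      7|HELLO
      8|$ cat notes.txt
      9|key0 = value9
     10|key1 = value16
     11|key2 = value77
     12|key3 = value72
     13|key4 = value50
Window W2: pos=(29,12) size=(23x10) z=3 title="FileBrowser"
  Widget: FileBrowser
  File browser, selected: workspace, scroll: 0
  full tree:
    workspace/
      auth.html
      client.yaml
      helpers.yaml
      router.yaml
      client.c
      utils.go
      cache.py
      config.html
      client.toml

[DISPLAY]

                         ┃ FormWidget                 
                         ┠────────────────────────────
                         ┃> Status:     [Pending      
                         ┃  Active:     [ ]           
                         ┃  Company:    [             
                         ┃  Role:       [User         
                         ┃  Notify:     [x]           
               ┏━━━━━━━━━━━━━━━━━━━━━━━━━━━━━┓        
               ┃ Terminal                    ┃        
               ┠─────────────────────────────┨        
       ┏━━━━━━━━━━━━━━━━━━━━━┓               ┃        
       ┃ FileBrowser         ┃user group    1┃        
       ┠─────────────────────┨user group    3┃        
       ┃> [-] workspace/     ┃user group    1┃        
       ┃    auth.html        ┃user group     ┃        
       ┃    client.yaml      ┃rint('hello'.up┃        
       ┃    helpers.yaml     ┃               ┃━━━━━━━━
       ┃    router.yaml      ┃t              ┃        
       ┃    client.c         ┃               ┃        
       ┗━━━━━━━━━━━━━━━━━━━━━┛               ┃        


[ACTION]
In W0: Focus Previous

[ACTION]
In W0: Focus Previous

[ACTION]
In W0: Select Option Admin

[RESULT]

                         ┃ FormWidget                 
                         ┠────────────────────────────
                         ┃  Status:     [Pending      
                         ┃  Active:     [ ]           
                         ┃  Company:    [             
                         ┃> Role:       [Admin        
                         ┃  Notify:     [x]           
               ┏━━━━━━━━━━━━━━━━━━━━━━━━━━━━━┓        
               ┃ Terminal                    ┃        
               ┠─────────────────────────────┨        
       ┏━━━━━━━━━━━━━━━━━━━━━┓               ┃        
       ┃ FileBrowser         ┃user group    1┃        
       ┠─────────────────────┨user group    3┃        
       ┃> [-] workspace/     ┃user group    1┃        
       ┃    auth.html        ┃user group     ┃        
       ┃    client.yaml      ┃rint('hello'.up┃        
       ┃    helpers.yaml     ┃               ┃━━━━━━━━
       ┃    router.yaml      ┃t              ┃        
       ┃    client.c         ┃               ┃        
       ┗━━━━━━━━━━━━━━━━━━━━━┛               ┃        


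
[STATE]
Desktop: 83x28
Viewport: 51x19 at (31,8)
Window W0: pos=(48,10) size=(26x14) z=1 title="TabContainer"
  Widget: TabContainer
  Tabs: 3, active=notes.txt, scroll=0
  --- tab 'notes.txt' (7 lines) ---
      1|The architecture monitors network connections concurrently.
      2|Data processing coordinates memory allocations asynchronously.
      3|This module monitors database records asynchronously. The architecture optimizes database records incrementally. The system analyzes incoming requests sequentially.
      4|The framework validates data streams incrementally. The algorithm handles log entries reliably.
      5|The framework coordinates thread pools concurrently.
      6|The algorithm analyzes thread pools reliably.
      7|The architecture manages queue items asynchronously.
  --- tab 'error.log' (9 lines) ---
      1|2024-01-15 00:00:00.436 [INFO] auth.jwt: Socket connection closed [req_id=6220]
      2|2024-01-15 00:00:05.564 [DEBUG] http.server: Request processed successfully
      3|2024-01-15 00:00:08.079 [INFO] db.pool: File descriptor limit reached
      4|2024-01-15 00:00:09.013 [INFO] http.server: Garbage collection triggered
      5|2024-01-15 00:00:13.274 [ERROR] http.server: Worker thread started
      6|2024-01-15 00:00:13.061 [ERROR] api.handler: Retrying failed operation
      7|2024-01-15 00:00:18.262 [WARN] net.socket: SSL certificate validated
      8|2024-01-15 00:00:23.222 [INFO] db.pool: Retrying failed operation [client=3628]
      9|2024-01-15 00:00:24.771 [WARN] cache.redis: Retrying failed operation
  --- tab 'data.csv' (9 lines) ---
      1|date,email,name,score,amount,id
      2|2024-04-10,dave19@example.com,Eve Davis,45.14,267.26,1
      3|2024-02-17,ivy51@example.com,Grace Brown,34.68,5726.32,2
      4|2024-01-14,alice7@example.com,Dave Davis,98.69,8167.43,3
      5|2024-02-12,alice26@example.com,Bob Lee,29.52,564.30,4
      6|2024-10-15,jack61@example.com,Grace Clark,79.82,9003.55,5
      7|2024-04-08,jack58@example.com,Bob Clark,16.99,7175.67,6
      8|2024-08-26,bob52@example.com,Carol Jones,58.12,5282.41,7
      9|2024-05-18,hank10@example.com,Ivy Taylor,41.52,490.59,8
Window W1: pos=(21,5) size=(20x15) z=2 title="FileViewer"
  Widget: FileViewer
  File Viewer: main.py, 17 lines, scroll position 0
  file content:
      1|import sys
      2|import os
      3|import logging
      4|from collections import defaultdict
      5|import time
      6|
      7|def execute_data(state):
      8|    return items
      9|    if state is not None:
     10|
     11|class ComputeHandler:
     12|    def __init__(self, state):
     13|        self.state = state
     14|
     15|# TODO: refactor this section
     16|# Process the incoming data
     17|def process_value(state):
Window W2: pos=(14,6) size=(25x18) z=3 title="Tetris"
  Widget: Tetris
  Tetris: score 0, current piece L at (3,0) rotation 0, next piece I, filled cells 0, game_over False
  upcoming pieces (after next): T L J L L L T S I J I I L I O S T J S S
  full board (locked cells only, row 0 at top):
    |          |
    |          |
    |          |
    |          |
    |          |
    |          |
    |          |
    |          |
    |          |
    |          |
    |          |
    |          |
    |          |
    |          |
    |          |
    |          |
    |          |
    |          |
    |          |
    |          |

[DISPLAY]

───────┨▲┃                                         
       ┃█┃                                         
       ┃░┃       ┏━━━━━━━━━━━━━━━━━━━━━━━━┓        
       ┃░┃       ┃ TabContainer           ┃        
       ┃░┃       ┠────────────────────────┨        
       ┃░┃       ┃[notes.txt]│ error.log │┃        
       ┃░┃       ┃────────────────────────┃        
:      ┃░┃       ┃The architecture monitor┃        
       ┃░┃       ┃Data processing coordina┃        
       ┃░┃       ┃This module monitors dat┃        
       ┃▼┃       ┃The framework validates ┃        
       ┃━┛       ┃The framework coordinate┃        
       ┃         ┃The algorithm analyzes t┃        
       ┃         ┃The architecture manages┃        
       ┃         ┃                        ┃        
━━━━━━━┛         ┗━━━━━━━━━━━━━━━━━━━━━━━━┛        
                                                   
                                                   
                                                   


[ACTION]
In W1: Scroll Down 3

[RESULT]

───────┨▲┃                                         
       ┃░┃                                         
       ┃░┃       ┏━━━━━━━━━━━━━━━━━━━━━━━━┓        
       ┃░┃       ┃ TabContainer           ┃        
       ┃░┃       ┠────────────────────────┨        
       ┃█┃       ┃[notes.txt]│ error.log │┃        
       ┃░┃       ┃────────────────────────┃        
:      ┃░┃       ┃The architecture monitor┃        
       ┃░┃       ┃Data processing coordina┃        
       ┃░┃       ┃This module monitors dat┃        
       ┃▼┃       ┃The framework validates ┃        
       ┃━┛       ┃The framework coordinate┃        
       ┃         ┃The algorithm analyzes t┃        
       ┃         ┃The architecture manages┃        
       ┃         ┃                        ┃        
━━━━━━━┛         ┗━━━━━━━━━━━━━━━━━━━━━━━━┛        
                                                   
                                                   
                                                   


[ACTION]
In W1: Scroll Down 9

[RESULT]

───────┨▲┃                                         
       ┃░┃                                         
       ┃░┃       ┏━━━━━━━━━━━━━━━━━━━━━━━━┓        
       ┃░┃       ┃ TabContainer           ┃        
       ┃░┃       ┠────────────────────────┨        
       ┃░┃       ┃[notes.txt]│ error.log │┃        
       ┃░┃       ┃────────────────────────┃        
:      ┃░┃       ┃The architecture monitor┃        
       ┃░┃       ┃Data processing coordina┃        
       ┃█┃       ┃This module monitors dat┃        
       ┃▼┃       ┃The framework validates ┃        
       ┃━┛       ┃The framework coordinate┃        
       ┃         ┃The algorithm analyzes t┃        
       ┃         ┃The architecture manages┃        
       ┃         ┃                        ┃        
━━━━━━━┛         ┗━━━━━━━━━━━━━━━━━━━━━━━━┛        
                                                   
                                                   
                                                   


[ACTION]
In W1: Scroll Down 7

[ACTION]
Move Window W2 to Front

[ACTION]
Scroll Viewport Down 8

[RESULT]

       ┃░┃                                         
       ┃░┃       ┏━━━━━━━━━━━━━━━━━━━━━━━━┓        
       ┃░┃       ┃ TabContainer           ┃        
       ┃░┃       ┠────────────────────────┨        
       ┃░┃       ┃[notes.txt]│ error.log │┃        
       ┃░┃       ┃────────────────────────┃        
:      ┃░┃       ┃The architecture monitor┃        
       ┃░┃       ┃Data processing coordina┃        
       ┃█┃       ┃This module monitors dat┃        
       ┃▼┃       ┃The framework validates ┃        
       ┃━┛       ┃The framework coordinate┃        
       ┃         ┃The algorithm analyzes t┃        
       ┃         ┃The architecture manages┃        
       ┃         ┃                        ┃        
━━━━━━━┛         ┗━━━━━━━━━━━━━━━━━━━━━━━━┛        
                                                   
                                                   
                                                   
                                                   


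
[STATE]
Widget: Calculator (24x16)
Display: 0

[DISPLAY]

                       0
┌───┬───┬───┬───┐       
│ 7 │ 8 │ 9 │ ÷ │       
├───┼───┼───┼───┤       
│ 4 │ 5 │ 6 │ × │       
├───┼───┼───┼───┤       
│ 1 │ 2 │ 3 │ - │       
├───┼───┼───┼───┤       
│ 0 │ . │ = │ + │       
├───┼───┼───┼───┤       
│ C │ MC│ MR│ M+│       
└───┴───┴───┴───┘       
                        
                        
                        
                        


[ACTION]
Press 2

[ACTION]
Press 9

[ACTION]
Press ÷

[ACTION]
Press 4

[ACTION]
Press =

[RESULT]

                    7.25
┌───┬───┬───┬───┐       
│ 7 │ 8 │ 9 │ ÷ │       
├───┼───┼───┼───┤       
│ 4 │ 5 │ 6 │ × │       
├───┼───┼───┼───┤       
│ 1 │ 2 │ 3 │ - │       
├───┼───┼───┼───┤       
│ 0 │ . │ = │ + │       
├───┼───┼───┼───┤       
│ C │ MC│ MR│ M+│       
└───┴───┴───┴───┘       
                        
                        
                        
                        
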